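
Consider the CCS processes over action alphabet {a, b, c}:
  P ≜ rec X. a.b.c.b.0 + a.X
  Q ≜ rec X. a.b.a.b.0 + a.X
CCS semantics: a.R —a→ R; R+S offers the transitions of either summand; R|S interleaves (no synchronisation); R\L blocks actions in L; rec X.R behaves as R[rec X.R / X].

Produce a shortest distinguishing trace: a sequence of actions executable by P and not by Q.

Reachable graph of P (5 states):
  s0 = rec X. a.b.c.b.0 + a.X ⊢ =a=> s0, =a=> s1
  s1 = b.c.b.0 ⊢ =b=> s2
  s2 = c.b.0 ⊢ =c=> s3
  s3 = b.0 ⊢ =b=> s4
  s4 = 0 ⊢ ·
Reachable graph of Q (5 states):
  t0 = rec X. a.b.a.b.0 + a.X ⊢ =a=> t0, =a=> t1
  t1 = b.a.b.0 ⊢ =b=> t2
  t2 = a.b.0 ⊢ =a=> t3
  t3 = b.0 ⊢ =b=> t4
  t4 = 0 ⊢ ·
Executing abc from P (initial set {s0}):
  [1] a ⇒ {s0, s1}
  [2] b ⇒ {s2}
  [3] c ⇒ {s3}
  P completes σ.
Executing abc from Q (initial set {t0}):
  [1] a ⇒ {t0, t1}
  [2] b ⇒ {t2}
  [3] c ⇒ ∅ (Q stuck)

abc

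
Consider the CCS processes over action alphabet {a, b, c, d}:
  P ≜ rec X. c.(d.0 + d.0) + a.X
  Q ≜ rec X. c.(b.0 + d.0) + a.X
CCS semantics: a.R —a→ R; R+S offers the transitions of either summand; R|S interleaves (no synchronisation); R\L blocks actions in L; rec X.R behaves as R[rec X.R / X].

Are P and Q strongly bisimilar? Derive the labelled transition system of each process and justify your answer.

LTS(P): 3 reachable states
  m0 = rec X. c.(d.0 + d.0) + a.X ⊢ —a→ m0, —c→ m1
  m1 = d.0 + d.0 ⊢ —d→ m2
  m2 = 0 ⊢ ∅
LTS(Q): 3 reachable states
  n0 = rec X. c.(b.0 + d.0) + a.X ⊢ —a→ n0, —c→ n1
  n1 = b.0 + d.0 ⊢ —b→ n2, —d→ n2
  n2 = 0 ⊢ ∅
Partition-refinement fixed point:
  B0 = {m0}
  B1 = {m1}
  B2 = {m2, n2}
  B3 = {n0}
  B4 = {n1}
m0 ∈ B0, n0 ∈ B3 → different blocks

not bisimilar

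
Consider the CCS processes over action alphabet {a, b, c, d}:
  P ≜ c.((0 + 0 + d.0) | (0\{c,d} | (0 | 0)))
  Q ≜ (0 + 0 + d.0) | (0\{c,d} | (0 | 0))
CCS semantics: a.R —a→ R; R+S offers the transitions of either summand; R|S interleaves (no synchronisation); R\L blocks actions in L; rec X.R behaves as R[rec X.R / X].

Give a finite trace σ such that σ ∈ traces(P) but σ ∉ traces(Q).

c

Reachable graph of P (3 states):
  s0 = c.((0 + 0 + d.0) | (0\{c,d} | (0 | 0))) ⊢ —c→ s1
  s1 = (0 + 0 + d.0) | (0\{c,d} | (0 | 0)) ⊢ —d→ s2
  s2 = 0 | (0\{c,d} | (0 | 0)) ⊢ ·
Reachable graph of Q (2 states):
  t0 = (0 + 0 + d.0) | (0\{c,d} | (0 | 0)) ⊢ —d→ t1
  t1 = 0 | (0\{c,d} | (0 | 0)) ⊢ ·
Trace ⟨c⟩ through P, begin at {s0}:
  step 1 (c): {s1}
  — P admits the full trace.
Trace ⟨c⟩ through Q, begin at {t0}:
  step 1 (c): no successor for Q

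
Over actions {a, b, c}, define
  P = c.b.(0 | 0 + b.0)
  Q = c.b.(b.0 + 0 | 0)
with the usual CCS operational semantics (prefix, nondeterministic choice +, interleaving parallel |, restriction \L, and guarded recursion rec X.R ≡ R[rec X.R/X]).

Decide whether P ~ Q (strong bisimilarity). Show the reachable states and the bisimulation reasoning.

LTS(P): 4 reachable states
  p0 = c.b.(0 | 0 + b.0) :: —c→ p1
  p1 = b.(0 | 0 + b.0) :: —b→ p2
  p2 = 0 | 0 + b.0 :: —b→ p3
  p3 = 0 :: stopped
LTS(Q): 4 reachable states
  q0 = c.b.(b.0 + 0 | 0) :: —c→ q1
  q1 = b.(b.0 + 0 | 0) :: —b→ q2
  q2 = b.0 + 0 | 0 :: —b→ q3
  q3 = 0 :: stopped
Bisimilarity quotient blocks:
  B0 = {p0, q0}
  B1 = {p1, q1}
  B2 = {p2, q2}
  B3 = {p3, q3}
p0 ∈ B0, q0 ∈ B0 → same block

YES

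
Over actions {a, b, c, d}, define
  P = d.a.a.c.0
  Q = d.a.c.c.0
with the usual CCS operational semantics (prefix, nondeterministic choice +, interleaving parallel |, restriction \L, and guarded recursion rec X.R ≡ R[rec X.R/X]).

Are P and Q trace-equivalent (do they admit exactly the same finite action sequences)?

LTS(P): 5 reachable states
  m0 = d.a.a.c.0 → --d--▸ m1
  m1 = a.a.c.0 → --a--▸ m2
  m2 = a.c.0 → --a--▸ m3
  m3 = c.0 → --c--▸ m4
  m4 = 0 → deadlocked
LTS(Q): 5 reachable states
  n0 = d.a.c.c.0 → --d--▸ n1
  n1 = a.c.c.0 → --a--▸ n2
  n2 = c.c.0 → --c--▸ n3
  n3 = c.0 → --c--▸ n4
  n4 = 0 → deadlocked
Trace ⟨daa⟩ through P, begin at {m0}:
  step 1 (d): {m1}
  step 2 (a): {m2}
  step 3 (a): {m3}
  P completes σ.
Trace ⟨daa⟩ through Q, begin at {n0}:
  step 1 (d): {n1}
  step 2 (a): {n2}
  step 3 (a): ∅ (Q stuck)

trace-distinct — witness ⟨daa⟩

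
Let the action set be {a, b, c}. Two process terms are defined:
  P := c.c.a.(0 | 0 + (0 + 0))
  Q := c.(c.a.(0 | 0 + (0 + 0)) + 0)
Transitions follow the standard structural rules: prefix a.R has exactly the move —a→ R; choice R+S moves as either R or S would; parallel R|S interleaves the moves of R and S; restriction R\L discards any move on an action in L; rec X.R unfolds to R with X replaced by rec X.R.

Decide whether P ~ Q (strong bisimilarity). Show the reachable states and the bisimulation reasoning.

P ~ Q

P's transition system — 4 states:
  s0 = c.c.a.(0 | 0 + (0 + 0)) :: --c--▸ s1
  s1 = c.a.(0 | 0 + (0 + 0)) :: --c--▸ s2
  s2 = a.(0 | 0 + (0 + 0)) :: --a--▸ s3
  s3 = 0 | 0 + (0 + 0) :: ·
Q's transition system — 4 states:
  t0 = c.(c.a.(0 | 0 + (0 + 0)) + 0) :: --c--▸ t1
  t1 = c.a.(0 | 0 + (0 + 0)) + 0 :: --c--▸ t2
  t2 = a.(0 | 0 + (0 + 0)) :: --a--▸ t3
  t3 = 0 | 0 + (0 + 0) :: ·
Coarsest stable partition (strong bisimilarity classes):
  B0 = {s0, t0}
  B1 = {s1, t1}
  B2 = {s2, t2}
  B3 = {s3, t3}
s0 ∈ B0, t0 ∈ B0 → same block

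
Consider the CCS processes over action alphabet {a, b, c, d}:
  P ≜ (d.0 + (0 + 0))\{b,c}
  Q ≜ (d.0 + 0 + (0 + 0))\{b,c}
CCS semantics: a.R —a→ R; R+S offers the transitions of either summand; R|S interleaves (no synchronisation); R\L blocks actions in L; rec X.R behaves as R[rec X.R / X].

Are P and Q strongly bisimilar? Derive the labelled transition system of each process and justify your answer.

LTS(P): 2 reachable states
  u0 = (d.0 + (0 + 0))\{b,c} has moves =d=> u1
  u1 = 0\{b,c} has moves ∅
LTS(Q): 2 reachable states
  v0 = (d.0 + 0 + (0 + 0))\{b,c} has moves =d=> v1
  v1 = 0\{b,c} has moves ∅
Partition-refinement fixed point:
  B0 = {u0, v0}
  B1 = {u1, v1}
u0 ∈ B0, v0 ∈ B0 → same block

YES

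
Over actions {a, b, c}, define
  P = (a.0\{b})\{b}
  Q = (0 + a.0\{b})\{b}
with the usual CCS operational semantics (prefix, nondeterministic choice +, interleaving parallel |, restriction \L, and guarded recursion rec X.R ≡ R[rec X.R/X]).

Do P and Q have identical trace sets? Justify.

trace-equivalent

Reachable graph of P (2 states):
  s0 = (a.0\{b})\{b} ⊢ —a→ s1
  s1 = 0\{b}\{b} ⊢ (no moves)
Reachable graph of Q (2 states):
  t0 = (0 + a.0\{b})\{b} ⊢ —a→ t1
  t1 = 0\{b}\{b} ⊢ (no moves)
Partition-refinement fixed point:
  B0 = {s0, t0}
  B1 = {s1, t1}
s0 ∈ B0, t0 ∈ B0 → same block
Bisimilar ⇒ trace-equivalent.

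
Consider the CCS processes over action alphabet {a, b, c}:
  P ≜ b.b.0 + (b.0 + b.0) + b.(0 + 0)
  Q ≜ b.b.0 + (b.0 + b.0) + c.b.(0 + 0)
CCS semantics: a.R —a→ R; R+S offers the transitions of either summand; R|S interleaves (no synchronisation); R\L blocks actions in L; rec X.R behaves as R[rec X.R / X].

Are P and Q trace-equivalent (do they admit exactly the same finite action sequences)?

NO — witness ⟨c⟩

LTS(P): 4 reachable states
  u0 = b.b.0 + (b.0 + b.0) + b.(0 + 0) → ··b··> u1, ··b··> u2, ··b··> u3
  u1 = 0 → ·
  u2 = 0 + 0 → ·
  u3 = b.0 → ··b··> u1
LTS(Q): 5 reachable states
  v0 = b.b.0 + (b.0 + b.0) + c.b.(0 + 0) → ··b··> v1, ··b··> v2, ··c··> v3
  v1 = 0 → ·
  v2 = b.0 → ··b··> v1
  v3 = b.(0 + 0) → ··b··> v4
  v4 = 0 + 0 → ·
Executing c from Q (initial set {v0}):
  after c @ step 1: {v3}
  — Q admits the full trace.
Executing c from P (initial set {u0}):
  after c @ step 1: no successor for P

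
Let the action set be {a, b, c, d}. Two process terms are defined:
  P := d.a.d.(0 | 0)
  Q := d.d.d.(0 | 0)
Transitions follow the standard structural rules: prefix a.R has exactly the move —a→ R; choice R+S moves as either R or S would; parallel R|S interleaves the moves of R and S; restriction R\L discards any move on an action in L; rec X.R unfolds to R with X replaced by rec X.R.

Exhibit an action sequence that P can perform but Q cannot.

Reachable graph of P (4 states):
  m0 = d.a.d.(0 | 0) has moves =d=> m1
  m1 = a.d.(0 | 0) has moves =a=> m2
  m2 = d.(0 | 0) has moves =d=> m3
  m3 = 0 | 0 has moves (no moves)
Reachable graph of Q (4 states):
  n0 = d.d.d.(0 | 0) has moves =d=> n1
  n1 = d.d.(0 | 0) has moves =d=> n2
  n2 = d.(0 | 0) has moves =d=> n3
  n3 = 0 | 0 has moves (no moves)
Trace ⟨da⟩ through P, begin at {m0}:
  [1] d ⇒ {m1}
  [2] a ⇒ {m2}
  P completes σ.
Trace ⟨da⟩ through Q, begin at {n0}:
  [1] d ⇒ {n1}
  [2] a ⇒ ∅ (Q stuck)

da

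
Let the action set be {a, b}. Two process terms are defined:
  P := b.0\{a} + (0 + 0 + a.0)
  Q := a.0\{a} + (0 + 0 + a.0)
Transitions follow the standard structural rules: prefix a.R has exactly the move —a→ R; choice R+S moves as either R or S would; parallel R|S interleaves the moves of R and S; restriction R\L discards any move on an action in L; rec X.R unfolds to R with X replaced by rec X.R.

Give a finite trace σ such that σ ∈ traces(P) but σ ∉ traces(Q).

Reachable graph of P (3 states):
  p0 = b.0\{a} + (0 + 0 + a.0) :: --a--▸ p1, --b--▸ p2
  p1 = 0 :: stopped
  p2 = 0\{a} :: stopped
Reachable graph of Q (3 states):
  q0 = a.0\{a} + (0 + 0 + a.0) :: --a--▸ q1, --a--▸ q2
  q1 = 0 :: stopped
  q2 = 0\{a} :: stopped
Trace ⟨b⟩ through P, begin at {p0}:
  step 1 (b): {p2}
  ✓ P
Trace ⟨b⟩ through Q, begin at {q0}:
  step 1 (b): no successor for Q

b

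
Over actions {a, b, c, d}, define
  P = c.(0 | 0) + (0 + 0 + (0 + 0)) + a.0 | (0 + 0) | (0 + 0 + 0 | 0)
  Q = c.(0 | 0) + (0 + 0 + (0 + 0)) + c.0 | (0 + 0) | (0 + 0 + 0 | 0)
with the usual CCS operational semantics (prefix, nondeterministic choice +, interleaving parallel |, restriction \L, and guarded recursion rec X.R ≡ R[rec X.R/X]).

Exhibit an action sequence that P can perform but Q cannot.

a

LTS(P): 3 reachable states
  p0 = c.(0 | 0) + (0 + 0 + (0 + 0)) + a.0 | (0 + 0) | (0 + 0 + 0 | 0) ⊢ -a-> p1, -c-> p2
  p1 = 0 | (0 + 0) | (0 + 0 + 0 | 0) ⊢ ·
  p2 = 0 | 0 ⊢ ·
LTS(Q): 3 reachable states
  q0 = c.(0 | 0) + (0 + 0 + (0 + 0)) + c.0 | (0 + 0) | (0 + 0 + 0 | 0) ⊢ -c-> q1, -c-> q2
  q1 = 0 | (0 + 0) | (0 + 0 + 0 | 0) ⊢ ·
  q2 = 0 | 0 ⊢ ·
Executing a from P (initial set {p0}):
  after a @ step 1: {p1}
  P completes σ.
Executing a from Q (initial set {q0}):
  after a @ step 1: ∅ (Q stuck)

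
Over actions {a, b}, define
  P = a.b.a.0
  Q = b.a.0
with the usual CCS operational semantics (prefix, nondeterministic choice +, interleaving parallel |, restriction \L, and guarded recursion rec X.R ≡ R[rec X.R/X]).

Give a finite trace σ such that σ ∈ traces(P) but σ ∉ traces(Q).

a

P's transition system — 4 states:
  u0 = a.b.a.0 :: ··a··> u1
  u1 = b.a.0 :: ··b··> u2
  u2 = a.0 :: ··a··> u3
  u3 = 0 :: deadlocked
Q's transition system — 3 states:
  v0 = b.a.0 :: ··b··> v1
  v1 = a.0 :: ··a··> v2
  v2 = 0 :: deadlocked
Executing a from P (initial set {u0}):
  step 1 (a): {u1}
  — P admits the full trace.
Executing a from Q (initial set {v0}):
  step 1 (a): ∅ (Q stuck)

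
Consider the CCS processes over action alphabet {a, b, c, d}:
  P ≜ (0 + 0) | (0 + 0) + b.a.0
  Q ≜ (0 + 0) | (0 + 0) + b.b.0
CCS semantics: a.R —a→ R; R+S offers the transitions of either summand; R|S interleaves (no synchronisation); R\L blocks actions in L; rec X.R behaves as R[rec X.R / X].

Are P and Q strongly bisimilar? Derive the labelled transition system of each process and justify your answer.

not bisimilar

LTS(P): 3 reachable states
  s0 = (0 + 0) | (0 + 0) + b.a.0 :: =b=> s1
  s1 = a.0 :: =a=> s2
  s2 = 0 :: deadlocked
LTS(Q): 3 reachable states
  t0 = (0 + 0) | (0 + 0) + b.b.0 :: =b=> t1
  t1 = b.0 :: =b=> t2
  t2 = 0 :: deadlocked
Bisimilarity quotient blocks:
  B0 = {s0}
  B1 = {s1}
  B2 = {s2, t2}
  B3 = {t0}
  B4 = {t1}
s0 ∈ B0, t0 ∈ B3 → different blocks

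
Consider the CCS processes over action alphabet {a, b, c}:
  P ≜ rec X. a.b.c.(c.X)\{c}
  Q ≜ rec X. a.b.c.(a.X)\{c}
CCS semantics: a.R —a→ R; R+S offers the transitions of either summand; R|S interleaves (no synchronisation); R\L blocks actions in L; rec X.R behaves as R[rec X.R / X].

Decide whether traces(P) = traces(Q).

trace-distinct — witness ⟨abca⟩

Reachable graph of P (4 states):
  p0 = rec X. a.b.c.(c.X)\{c} → ··a··> p1
  p1 = b.c.(c.(rec X. a.b.c.(c.X)\{c}))\{c} → ··b··> p2
  p2 = c.(c.(rec X. a.b.c.(c.X)\{c}))\{c} → ··c··> p3
  p3 = (c.(rec X. a.b.c.(c.X)\{c}))\{c} → ∅
Reachable graph of Q (7 states):
  q0 = rec X. a.b.c.(a.X)\{c} → ··a··> q1
  q1 = b.c.(a.(rec X. a.b.c.(a.X)\{c}))\{c} → ··b··> q2
  q2 = c.(a.(rec X. a.b.c.(a.X)\{c}))\{c} → ··c··> q3
  q3 = (a.(rec X. a.b.c.(a.X)\{c}))\{c} → ··a··> q4
  q4 = (rec X. a.b.c.(a.X)\{c})\{c} → ··a··> q5
  q5 = (b.c.(a.(rec X. a.b.c.(a.X)\{c}))\{c})\{c} → ··b··> q6
  q6 = (c.(a.(rec X. a.b.c.(a.X)\{c}))\{c})\{c} → ∅
Run σ = ⟨abca⟩ on Q: start {q0}
  after a @ step 1: {q1}
  after b @ step 2: {q2}
  after c @ step 3: {q3}
  after a @ step 4: {q4}
  ✓ Q
Run σ = ⟨abca⟩ on P: start {p0}
  after a @ step 1: {p1}
  after b @ step 2: {p2}
  after c @ step 3: {p3}
  after a @ step 4: no successor for P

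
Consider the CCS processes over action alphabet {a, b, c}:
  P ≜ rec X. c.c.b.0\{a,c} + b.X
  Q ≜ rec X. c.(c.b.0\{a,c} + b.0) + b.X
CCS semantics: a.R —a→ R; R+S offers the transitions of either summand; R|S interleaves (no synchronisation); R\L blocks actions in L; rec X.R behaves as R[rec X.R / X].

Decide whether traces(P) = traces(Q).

LTS(P): 4 reachable states
  u0 = rec X. c.c.b.0\{a,c} + b.X → —b→ u0, —c→ u1
  u1 = c.b.0\{a,c} → —c→ u2
  u2 = b.0\{a,c} → —b→ u3
  u3 = 0\{a,c} → ·
LTS(Q): 5 reachable states
  v0 = rec X. c.(c.b.0\{a,c} + b.0) + b.X → —b→ v0, —c→ v1
  v1 = c.b.0\{a,c} + b.0 → —b→ v2, —c→ v3
  v2 = 0 → ·
  v3 = b.0\{a,c} → —b→ v4
  v4 = 0\{a,c} → ·
Executing cb from Q (initial set {v0}):
  after c @ step 1: {v1}
  after b @ step 2: {v2}
  Q completes σ.
Executing cb from P (initial set {u0}):
  after c @ step 1: {u1}
  after b @ step 2: ∅ (P stuck)

trace-distinct — witness ⟨cb⟩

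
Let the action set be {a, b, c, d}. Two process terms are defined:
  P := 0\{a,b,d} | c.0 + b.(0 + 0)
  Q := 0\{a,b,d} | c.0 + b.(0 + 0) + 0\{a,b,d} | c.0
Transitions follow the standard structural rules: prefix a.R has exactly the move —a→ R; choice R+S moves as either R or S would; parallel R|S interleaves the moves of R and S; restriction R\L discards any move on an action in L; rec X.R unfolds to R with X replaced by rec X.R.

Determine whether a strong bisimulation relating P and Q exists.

LTS(P): 3 reachable states
  s0 = 0\{a,b,d} | c.0 + b.(0 + 0) → =b=> s1, =c=> s2
  s1 = 0 + 0 → ∅
  s2 = 0\{a,b,d} | 0 → ∅
LTS(Q): 3 reachable states
  t0 = 0\{a,b,d} | c.0 + b.(0 + 0) + 0\{a,b,d} | c.0 → =b=> t1, =c=> t2
  t1 = 0 + 0 → ∅
  t2 = 0\{a,b,d} | 0 → ∅
Coarsest stable partition (strong bisimilarity classes):
  B0 = {s0, t0}
  B1 = {s1, s2, t1, t2}
s0 ∈ B0, t0 ∈ B0 → same block

bisimilar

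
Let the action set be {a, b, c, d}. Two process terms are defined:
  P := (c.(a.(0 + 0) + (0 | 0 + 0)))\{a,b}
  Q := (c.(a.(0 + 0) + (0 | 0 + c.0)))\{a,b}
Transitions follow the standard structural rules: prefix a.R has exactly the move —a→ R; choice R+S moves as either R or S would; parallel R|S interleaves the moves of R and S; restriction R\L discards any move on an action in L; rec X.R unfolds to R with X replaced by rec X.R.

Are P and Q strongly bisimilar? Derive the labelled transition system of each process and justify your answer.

NO

LTS(P): 2 reachable states
  m0 = (c.(a.(0 + 0) + (0 | 0 + 0)))\{a,b} has moves ··c··> m1
  m1 = (a.(0 + 0) + (0 | 0 + 0))\{a,b} has moves ·
LTS(Q): 3 reachable states
  n0 = (c.(a.(0 + 0) + (0 | 0 + c.0)))\{a,b} has moves ··c··> n1
  n1 = (a.(0 + 0) + (0 | 0 + c.0))\{a,b} has moves ··c··> n2
  n2 = 0\{a,b} has moves ·
Partition-refinement fixed point:
  B0 = {m0, n1}
  B1 = {m1, n2}
  B2 = {n0}
m0 ∈ B0, n0 ∈ B2 → different blocks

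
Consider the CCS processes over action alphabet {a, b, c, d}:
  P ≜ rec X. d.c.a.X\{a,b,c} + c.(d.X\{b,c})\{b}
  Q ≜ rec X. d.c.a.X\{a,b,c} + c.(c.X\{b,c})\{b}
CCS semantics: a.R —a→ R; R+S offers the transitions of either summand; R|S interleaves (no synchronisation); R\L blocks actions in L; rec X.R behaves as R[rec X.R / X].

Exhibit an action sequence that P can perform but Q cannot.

cd

LTS(P): 8 reachable states
  s0 = rec X. d.c.a.X\{a,b,c} + c.(d.X\{b,c})\{b} ⊢ —c→ s1, —d→ s2
  s1 = (d.(rec X. d.c.a.X\{a,b,c} + c.(d.X\{b,c})\{b})\{b,c})\{b} ⊢ —d→ s3
  s2 = c.a.(rec X. d.c.a.X\{a,b,c} + c.(d.X\{b,c})\{b})\{a,b,c} ⊢ —c→ s4
  s3 = (rec X. d.c.a.X\{a,b,c} + c.(d.X\{b,c})\{b})\{b,c}\{b} ⊢ —d→ s5
  s4 = a.(rec X. d.c.a.X\{a,b,c} + c.(d.X\{b,c})\{b})\{a,b,c} ⊢ —a→ s6
  s5 = (c.a.(rec X. d.c.a.X\{a,b,c} + c.(d.X\{b,c})\{b})\{a,b,c})\{b,c}\{b} ⊢ ·
  s6 = (rec X. d.c.a.X\{a,b,c} + c.(d.X\{b,c})\{b})\{a,b,c} ⊢ —d→ s7
  s7 = (c.a.(rec X. d.c.a.X\{a,b,c} + c.(d.X\{b,c})\{b})\{a,b,c})\{a,b,c} ⊢ ·
LTS(Q): 8 reachable states
  t0 = rec X. d.c.a.X\{a,b,c} + c.(c.X\{b,c})\{b} ⊢ —c→ t1, —d→ t2
  t1 = (c.(rec X. d.c.a.X\{a,b,c} + c.(c.X\{b,c})\{b})\{b,c})\{b} ⊢ —c→ t3
  t2 = c.a.(rec X. d.c.a.X\{a,b,c} + c.(c.X\{b,c})\{b})\{a,b,c} ⊢ —c→ t4
  t3 = (rec X. d.c.a.X\{a,b,c} + c.(c.X\{b,c})\{b})\{b,c}\{b} ⊢ —d→ t5
  t4 = a.(rec X. d.c.a.X\{a,b,c} + c.(c.X\{b,c})\{b})\{a,b,c} ⊢ —a→ t6
  t5 = (c.a.(rec X. d.c.a.X\{a,b,c} + c.(c.X\{b,c})\{b})\{a,b,c})\{b,c}\{b} ⊢ ·
  t6 = (rec X. d.c.a.X\{a,b,c} + c.(c.X\{b,c})\{b})\{a,b,c} ⊢ —d→ t7
  t7 = (c.a.(rec X. d.c.a.X\{a,b,c} + c.(c.X\{b,c})\{b})\{a,b,c})\{a,b,c} ⊢ ·
Run σ = ⟨cd⟩ on P: start {s0}
  [1] c ⇒ {s1}
  [2] d ⇒ {s3}
  — P admits the full trace.
Run σ = ⟨cd⟩ on Q: start {t0}
  [1] c ⇒ {t1}
  [2] d ⇒ no successor for Q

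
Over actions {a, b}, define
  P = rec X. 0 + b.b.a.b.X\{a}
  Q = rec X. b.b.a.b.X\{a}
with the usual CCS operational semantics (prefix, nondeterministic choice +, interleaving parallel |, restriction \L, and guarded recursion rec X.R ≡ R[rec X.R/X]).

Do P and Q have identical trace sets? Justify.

YES

LTS(P): 7 reachable states
  u0 = rec X. 0 + b.b.a.b.X\{a} ⊢ —b→ u1
  u1 = b.a.b.(rec X. 0 + b.b.a.b.X\{a})\{a} ⊢ —b→ u2
  u2 = a.b.(rec X. 0 + b.b.a.b.X\{a})\{a} ⊢ —a→ u3
  u3 = b.(rec X. 0 + b.b.a.b.X\{a})\{a} ⊢ —b→ u4
  u4 = (rec X. 0 + b.b.a.b.X\{a})\{a} ⊢ —b→ u5
  u5 = (b.a.b.(rec X. 0 + b.b.a.b.X\{a})\{a})\{a} ⊢ —b→ u6
  u6 = (a.b.(rec X. 0 + b.b.a.b.X\{a})\{a})\{a} ⊢ deadlocked
LTS(Q): 7 reachable states
  v0 = rec X. b.b.a.b.X\{a} ⊢ —b→ v1
  v1 = b.a.b.(rec X. b.b.a.b.X\{a})\{a} ⊢ —b→ v2
  v2 = a.b.(rec X. b.b.a.b.X\{a})\{a} ⊢ —a→ v3
  v3 = b.(rec X. b.b.a.b.X\{a})\{a} ⊢ —b→ v4
  v4 = (rec X. b.b.a.b.X\{a})\{a} ⊢ —b→ v5
  v5 = (b.a.b.(rec X. b.b.a.b.X\{a})\{a})\{a} ⊢ —b→ v6
  v6 = (a.b.(rec X. b.b.a.b.X\{a})\{a})\{a} ⊢ deadlocked
Partition-refinement fixed point:
  B0 = {u0, v0}
  B1 = {u1, v1}
  B2 = {u2, v2}
  B3 = {u3, v3}
  B4 = {u4, v4}
  B5 = {u5, v5}
  B6 = {u6, v6}
u0 ∈ B0, v0 ∈ B0 → same block
Bisimilar ⇒ trace-equivalent.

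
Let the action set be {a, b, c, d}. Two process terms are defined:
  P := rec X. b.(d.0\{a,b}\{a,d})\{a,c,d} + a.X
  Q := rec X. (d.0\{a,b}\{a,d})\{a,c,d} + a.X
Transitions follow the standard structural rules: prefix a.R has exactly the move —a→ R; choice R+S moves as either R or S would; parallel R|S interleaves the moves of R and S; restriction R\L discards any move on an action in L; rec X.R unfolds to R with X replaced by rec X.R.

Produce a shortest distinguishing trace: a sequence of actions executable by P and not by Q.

b

P's transition system — 2 states:
  u0 = rec X. b.(d.0\{a,b}\{a,d})\{a,c,d} + a.X :: —a→ u0, —b→ u1
  u1 = (d.0\{a,b}\{a,d})\{a,c,d} :: ·
Q's transition system — 1 states:
  v0 = rec X. (d.0\{a,b}\{a,d})\{a,c,d} + a.X :: —a→ v0
Executing b from P (initial set {u0}):
  after b @ step 1: {u1}
  P completes σ.
Executing b from Q (initial set {v0}):
  after b @ step 1: no successor for Q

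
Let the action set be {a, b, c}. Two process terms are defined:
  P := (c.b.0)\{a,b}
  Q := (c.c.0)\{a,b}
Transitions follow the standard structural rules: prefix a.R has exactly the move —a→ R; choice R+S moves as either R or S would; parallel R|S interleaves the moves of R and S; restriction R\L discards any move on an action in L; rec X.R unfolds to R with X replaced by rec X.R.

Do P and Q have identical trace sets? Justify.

trace-distinct — witness ⟨cc⟩

P's transition system — 2 states:
  p0 = (c.b.0)\{a,b} has moves --c--▸ p1
  p1 = (b.0)\{a,b} has moves ∅
Q's transition system — 3 states:
  q0 = (c.c.0)\{a,b} has moves --c--▸ q1
  q1 = (c.0)\{a,b} has moves --c--▸ q2
  q2 = 0\{a,b} has moves ∅
Executing cc from Q (initial set {q0}):
  [1] c ⇒ {q1}
  [2] c ⇒ {q2}
  ✓ Q
Executing cc from P (initial set {p0}):
  [1] c ⇒ {p1}
  [2] c ⇒ ∅ (P stuck)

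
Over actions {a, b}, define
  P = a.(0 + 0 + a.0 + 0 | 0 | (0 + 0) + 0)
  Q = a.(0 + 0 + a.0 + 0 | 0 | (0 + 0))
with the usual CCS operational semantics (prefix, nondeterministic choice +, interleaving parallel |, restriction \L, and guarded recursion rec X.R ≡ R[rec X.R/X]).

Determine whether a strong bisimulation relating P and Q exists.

Reachable graph of P (3 states):
  s0 = a.(0 + 0 + a.0 + 0 | 0 | (0 + 0) + 0) has moves --a--▸ s1
  s1 = 0 + 0 + a.0 + 0 | 0 | (0 + 0) + 0 has moves --a--▸ s2
  s2 = 0 has moves ∅
Reachable graph of Q (3 states):
  t0 = a.(0 + 0 + a.0 + 0 | 0 | (0 + 0)) has moves --a--▸ t1
  t1 = 0 + 0 + a.0 + 0 | 0 | (0 + 0) has moves --a--▸ t2
  t2 = 0 has moves ∅
Partition-refinement fixed point:
  B0 = {s0, t0}
  B1 = {s1, t1}
  B2 = {s2, t2}
s0 ∈ B0, t0 ∈ B0 → same block

bisimilar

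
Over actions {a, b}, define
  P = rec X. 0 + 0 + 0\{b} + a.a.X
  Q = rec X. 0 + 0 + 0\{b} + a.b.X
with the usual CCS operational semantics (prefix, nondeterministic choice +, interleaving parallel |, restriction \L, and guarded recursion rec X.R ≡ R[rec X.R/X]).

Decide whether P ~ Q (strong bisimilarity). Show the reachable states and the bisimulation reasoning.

Reachable graph of P (2 states):
  u0 = rec X. 0 + 0 + 0\{b} + a.a.X ⊢ -a-> u1
  u1 = a.(rec X. 0 + 0 + 0\{b} + a.a.X) ⊢ -a-> u0
Reachable graph of Q (2 states):
  v0 = rec X. 0 + 0 + 0\{b} + a.b.X ⊢ -a-> v1
  v1 = b.(rec X. 0 + 0 + 0\{b} + a.b.X) ⊢ -b-> v0
Partition-refinement fixed point:
  B0 = {u0, u1}
  B1 = {v0}
  B2 = {v1}
u0 ∈ B0, v0 ∈ B1 → different blocks

not bisimilar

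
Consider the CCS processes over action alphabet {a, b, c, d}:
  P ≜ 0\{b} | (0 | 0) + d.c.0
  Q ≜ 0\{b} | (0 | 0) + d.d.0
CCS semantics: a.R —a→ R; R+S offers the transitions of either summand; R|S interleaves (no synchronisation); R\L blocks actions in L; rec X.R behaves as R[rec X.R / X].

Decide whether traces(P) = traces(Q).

Reachable graph of P (3 states):
  m0 = 0\{b} | (0 | 0) + d.c.0 has moves ··d··> m1
  m1 = c.0 has moves ··c··> m2
  m2 = 0 has moves (no moves)
Reachable graph of Q (3 states):
  n0 = 0\{b} | (0 | 0) + d.d.0 has moves ··d··> n1
  n1 = d.0 has moves ··d··> n2
  n2 = 0 has moves (no moves)
Run σ = ⟨dc⟩ on P: start {m0}
  [1] d ⇒ {m1}
  [2] c ⇒ {m2}
  ✓ P
Run σ = ⟨dc⟩ on Q: start {n0}
  [1] d ⇒ {n1}
  [2] c ⇒ no successor for Q

NO — witness ⟨dc⟩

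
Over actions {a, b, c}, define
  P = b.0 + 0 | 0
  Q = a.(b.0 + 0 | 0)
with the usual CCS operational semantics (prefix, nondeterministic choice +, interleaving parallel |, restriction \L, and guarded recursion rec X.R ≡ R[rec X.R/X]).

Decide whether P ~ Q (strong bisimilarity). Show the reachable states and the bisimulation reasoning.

not bisimilar

Reachable graph of P (2 states):
  s0 = b.0 + 0 | 0 has moves =b=> s1
  s1 = 0 has moves deadlocked
Reachable graph of Q (3 states):
  t0 = a.(b.0 + 0 | 0) has moves =a=> t1
  t1 = b.0 + 0 | 0 has moves =b=> t2
  t2 = 0 has moves deadlocked
Coarsest stable partition (strong bisimilarity classes):
  B0 = {s0, t1}
  B1 = {s1, t2}
  B2 = {t0}
s0 ∈ B0, t0 ∈ B2 → different blocks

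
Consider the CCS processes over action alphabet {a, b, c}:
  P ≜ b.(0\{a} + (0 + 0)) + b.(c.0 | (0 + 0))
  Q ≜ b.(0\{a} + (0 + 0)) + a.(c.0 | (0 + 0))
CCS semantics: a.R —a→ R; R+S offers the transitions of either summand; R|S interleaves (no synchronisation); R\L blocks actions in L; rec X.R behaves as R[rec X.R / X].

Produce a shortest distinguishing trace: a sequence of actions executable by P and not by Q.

Reachable graph of P (4 states):
  p0 = b.(0\{a} + (0 + 0)) + b.(c.0 | (0 + 0)) → --b--▸ p1, --b--▸ p2
  p1 = 0\{a} + (0 + 0) → ∅
  p2 = c.0 | (0 + 0) → --c--▸ p3
  p3 = 0 | (0 + 0) → ∅
Reachable graph of Q (4 states):
  q0 = b.(0\{a} + (0 + 0)) + a.(c.0 | (0 + 0)) → --a--▸ q1, --b--▸ q2
  q1 = c.0 | (0 + 0) → --c--▸ q3
  q2 = 0\{a} + (0 + 0) → ∅
  q3 = 0 | (0 + 0) → ∅
Trace ⟨bc⟩ through P, begin at {p0}:
  after b @ step 1: {p1, p2}
  after c @ step 2: {p3}
  P completes σ.
Trace ⟨bc⟩ through Q, begin at {q0}:
  after b @ step 1: {q2}
  after c @ step 2: ∅  — Q cannot continue

bc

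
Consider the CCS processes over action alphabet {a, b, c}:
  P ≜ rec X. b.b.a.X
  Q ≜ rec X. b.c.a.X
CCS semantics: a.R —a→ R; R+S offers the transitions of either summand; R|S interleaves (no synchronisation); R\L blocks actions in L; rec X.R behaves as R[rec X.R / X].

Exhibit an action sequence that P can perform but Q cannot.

bb

LTS(P): 3 reachable states
  p0 = rec X. b.b.a.X → =b=> p1
  p1 = b.a.(rec X. b.b.a.X) → =b=> p2
  p2 = a.(rec X. b.b.a.X) → =a=> p0
LTS(Q): 3 reachable states
  q0 = rec X. b.c.a.X → =b=> q1
  q1 = c.a.(rec X. b.c.a.X) → =c=> q2
  q2 = a.(rec X. b.c.a.X) → =a=> q0
Run σ = ⟨bb⟩ on P: start {p0}
  [1] b ⇒ {p1}
  [2] b ⇒ {p2}
  ✓ P
Run σ = ⟨bb⟩ on Q: start {q0}
  [1] b ⇒ {q1}
  [2] b ⇒ ∅ (Q stuck)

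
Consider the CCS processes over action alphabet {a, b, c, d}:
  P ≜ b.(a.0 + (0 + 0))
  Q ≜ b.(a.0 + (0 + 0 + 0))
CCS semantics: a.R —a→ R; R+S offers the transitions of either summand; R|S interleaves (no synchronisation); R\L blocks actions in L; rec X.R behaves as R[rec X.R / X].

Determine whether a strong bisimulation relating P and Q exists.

YES

P's transition system — 3 states:
  s0 = b.(a.0 + (0 + 0)) → -b-> s1
  s1 = a.0 + (0 + 0) → -a-> s2
  s2 = 0 → deadlocked
Q's transition system — 3 states:
  t0 = b.(a.0 + (0 + 0 + 0)) → -b-> t1
  t1 = a.0 + (0 + 0 + 0) → -a-> t2
  t2 = 0 → deadlocked
Bisimilarity quotient blocks:
  B0 = {s0, t0}
  B1 = {s1, t1}
  B2 = {s2, t2}
s0 ∈ B0, t0 ∈ B0 → same block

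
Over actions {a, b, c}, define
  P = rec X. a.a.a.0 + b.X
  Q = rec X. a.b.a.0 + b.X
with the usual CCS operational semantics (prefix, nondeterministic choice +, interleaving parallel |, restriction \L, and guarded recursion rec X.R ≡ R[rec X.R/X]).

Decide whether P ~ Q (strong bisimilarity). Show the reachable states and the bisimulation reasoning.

LTS(P): 4 reachable states
  s0 = rec X. a.a.a.0 + b.X → -a-> s1, -b-> s0
  s1 = a.a.0 → -a-> s2
  s2 = a.0 → -a-> s3
  s3 = 0 → ∅
LTS(Q): 4 reachable states
  t0 = rec X. a.b.a.0 + b.X → -a-> t1, -b-> t0
  t1 = b.a.0 → -b-> t2
  t2 = a.0 → -a-> t3
  t3 = 0 → ∅
Partition-refinement fixed point:
  B0 = {s0}
  B1 = {s1}
  B2 = {s2, t2}
  B3 = {s3, t3}
  B4 = {t0}
  B5 = {t1}
s0 ∈ B0, t0 ∈ B4 → different blocks

P ≁ Q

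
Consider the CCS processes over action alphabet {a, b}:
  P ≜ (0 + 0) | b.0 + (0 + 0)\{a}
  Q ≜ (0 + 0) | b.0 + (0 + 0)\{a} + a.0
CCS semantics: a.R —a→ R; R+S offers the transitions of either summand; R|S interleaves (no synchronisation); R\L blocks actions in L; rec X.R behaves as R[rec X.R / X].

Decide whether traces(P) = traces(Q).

traces(P) ≠ traces(Q) — witness ⟨a⟩

LTS(P): 2 reachable states
  s0 = (0 + 0) | b.0 + (0 + 0)\{a} :: --b--▸ s1
  s1 = (0 + 0) | 0 :: stopped
LTS(Q): 3 reachable states
  t0 = (0 + 0) | b.0 + (0 + 0)\{a} + a.0 :: --a--▸ t1, --b--▸ t2
  t1 = 0 :: stopped
  t2 = (0 + 0) | 0 :: stopped
Trace ⟨a⟩ through Q, begin at {t0}:
  [1] a ⇒ {t1}
  Q completes σ.
Trace ⟨a⟩ through P, begin at {s0}:
  [1] a ⇒ ∅ (P stuck)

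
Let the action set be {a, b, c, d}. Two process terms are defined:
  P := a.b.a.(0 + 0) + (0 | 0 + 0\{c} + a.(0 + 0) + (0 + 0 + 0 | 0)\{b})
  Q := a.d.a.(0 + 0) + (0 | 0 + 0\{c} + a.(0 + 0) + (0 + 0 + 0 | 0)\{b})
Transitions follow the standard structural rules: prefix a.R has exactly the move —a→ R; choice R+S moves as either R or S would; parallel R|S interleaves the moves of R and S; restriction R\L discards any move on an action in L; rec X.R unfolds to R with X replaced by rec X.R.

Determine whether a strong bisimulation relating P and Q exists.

LTS(P): 4 reachable states
  s0 = a.b.a.(0 + 0) + (0 | 0 + 0\{c} + a.(0 + 0) + (0 + 0 + 0 | 0)\{b}) | =a=> s1, =a=> s2
  s1 = 0 + 0 | ·
  s2 = b.a.(0 + 0) | =b=> s3
  s3 = a.(0 + 0) | =a=> s1
LTS(Q): 4 reachable states
  t0 = a.d.a.(0 + 0) + (0 | 0 + 0\{c} + a.(0 + 0) + (0 + 0 + 0 | 0)\{b}) | =a=> t1, =a=> t2
  t1 = 0 + 0 | ·
  t2 = d.a.(0 + 0) | =d=> t3
  t3 = a.(0 + 0) | =a=> t1
Coarsest stable partition (strong bisimilarity classes):
  B0 = {s0}
  B1 = {s2}
  B2 = {s3, t3}
  B3 = {s1, t1}
  B4 = {t0}
  B5 = {t2}
s0 ∈ B0, t0 ∈ B4 → different blocks

NO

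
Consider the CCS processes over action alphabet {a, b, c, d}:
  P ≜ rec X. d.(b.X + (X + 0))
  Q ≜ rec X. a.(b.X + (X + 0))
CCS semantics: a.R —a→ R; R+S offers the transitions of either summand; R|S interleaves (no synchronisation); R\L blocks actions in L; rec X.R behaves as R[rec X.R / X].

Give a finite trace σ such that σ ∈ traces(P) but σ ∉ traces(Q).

d

LTS(P): 2 reachable states
  s0 = rec X. d.(b.X + (X + 0)) has moves --d--▸ s1
  s1 = b.(rec X. d.(b.X + (X + 0))) + ((rec X. d.(b.X + (X + 0))) + 0) has moves --b--▸ s0, --d--▸ s1
LTS(Q): 2 reachable states
  t0 = rec X. a.(b.X + (X + 0)) has moves --a--▸ t1
  t1 = b.(rec X. a.(b.X + (X + 0))) + ((rec X. a.(b.X + (X + 0))) + 0) has moves --a--▸ t1, --b--▸ t0
Executing d from P (initial set {s0}):
  step 1 (d): {s1}
  ✓ P
Executing d from Q (initial set {t0}):
  step 1 (d): ∅ (Q stuck)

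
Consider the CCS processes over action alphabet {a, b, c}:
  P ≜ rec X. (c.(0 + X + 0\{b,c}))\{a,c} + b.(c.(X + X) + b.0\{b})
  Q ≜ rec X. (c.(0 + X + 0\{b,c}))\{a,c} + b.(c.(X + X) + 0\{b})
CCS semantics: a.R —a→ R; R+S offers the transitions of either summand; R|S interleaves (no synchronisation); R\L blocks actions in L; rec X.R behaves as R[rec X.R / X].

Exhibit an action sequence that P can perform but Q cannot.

P's transition system — 4 states:
  m0 = rec X. (c.(0 + X + 0\{b,c}))\{a,c} + b.(c.(X + X) + b.0\{b}) → ··b··> m1
  m1 = c.((rec X. (c.(0 + X + 0\{b,c}))\{a,c} + b.(c.(X + X) + b.0\{b})) + (rec X. (c.(0 + X + 0\{b,c}))\{a,c} + b.(c.(X + X) + b.0\{b}))) + b.0\{b} → ··b··> m2, ··c··> m3
  m2 = 0\{b} → stopped
  m3 = (rec X. (c.(0 + X + 0\{b,c}))\{a,c} + b.(c.(X + X) + b.0\{b})) + (rec X. (c.(0 + X + 0\{b,c}))\{a,c} + b.(c.(X + X) + b.0\{b})) → ··b··> m1
Q's transition system — 3 states:
  n0 = rec X. (c.(0 + X + 0\{b,c}))\{a,c} + b.(c.(X + X) + 0\{b}) → ··b··> n1
  n1 = c.((rec X. (c.(0 + X + 0\{b,c}))\{a,c} + b.(c.(X + X) + 0\{b})) + (rec X. (c.(0 + X + 0\{b,c}))\{a,c} + b.(c.(X + X) + 0\{b}))) + 0\{b} → ··c··> n2
  n2 = (rec X. (c.(0 + X + 0\{b,c}))\{a,c} + b.(c.(X + X) + 0\{b})) + (rec X. (c.(0 + X + 0\{b,c}))\{a,c} + b.(c.(X + X) + 0\{b})) → ··b··> n1
Run σ = ⟨bb⟩ on P: start {m0}
  after b @ step 1: {m1}
  after b @ step 2: {m2}
  ✓ P
Run σ = ⟨bb⟩ on Q: start {n0}
  after b @ step 1: {n1}
  after b @ step 2: no successor for Q

bb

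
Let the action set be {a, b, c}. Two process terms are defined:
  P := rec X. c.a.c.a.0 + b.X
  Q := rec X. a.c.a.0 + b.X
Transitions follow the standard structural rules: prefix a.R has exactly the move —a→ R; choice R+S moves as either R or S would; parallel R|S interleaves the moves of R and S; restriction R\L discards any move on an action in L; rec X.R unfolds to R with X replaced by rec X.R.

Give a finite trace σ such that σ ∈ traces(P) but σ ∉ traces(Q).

c

P's transition system — 5 states:
  p0 = rec X. c.a.c.a.0 + b.X :: -b-> p0, -c-> p1
  p1 = a.c.a.0 :: -a-> p2
  p2 = c.a.0 :: -c-> p3
  p3 = a.0 :: -a-> p4
  p4 = 0 :: stopped
Q's transition system — 4 states:
  q0 = rec X. a.c.a.0 + b.X :: -a-> q1, -b-> q0
  q1 = c.a.0 :: -c-> q2
  q2 = a.0 :: -a-> q3
  q3 = 0 :: stopped
Trace ⟨c⟩ through P, begin at {p0}:
  after c @ step 1: {p1}
  P completes σ.
Trace ⟨c⟩ through Q, begin at {q0}:
  after c @ step 1: ∅ (Q stuck)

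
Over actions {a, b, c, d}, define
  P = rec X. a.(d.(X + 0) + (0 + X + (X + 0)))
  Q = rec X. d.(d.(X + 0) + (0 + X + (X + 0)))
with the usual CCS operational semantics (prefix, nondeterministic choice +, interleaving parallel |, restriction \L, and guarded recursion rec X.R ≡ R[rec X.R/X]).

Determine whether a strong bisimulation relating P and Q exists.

P's transition system — 3 states:
  p0 = rec X. a.(d.(X + 0) + (0 + X + (X + 0))) :: -a-> p1
  p1 = d.((rec X. a.(d.(X + 0) + (0 + X + (X + 0)))) + 0) + (0 + (rec X. a.(d.(X + 0) + (0 + X + (X + 0)))) + ((rec X. a.(d.(X + 0) + (0 + X + (X + 0)))) + 0)) :: -a-> p1, -d-> p2
  p2 = (rec X. a.(d.(X + 0) + (0 + X + (X + 0)))) + 0 :: -a-> p1
Q's transition system — 3 states:
  q0 = rec X. d.(d.(X + 0) + (0 + X + (X + 0))) :: -d-> q1
  q1 = d.((rec X. d.(d.(X + 0) + (0 + X + (X + 0)))) + 0) + (0 + (rec X. d.(d.(X + 0) + (0 + X + (X + 0)))) + ((rec X. d.(d.(X + 0) + (0 + X + (X + 0)))) + 0)) :: -d-> q1, -d-> q2
  q2 = (rec X. d.(d.(X + 0) + (0 + X + (X + 0)))) + 0 :: -d-> q1
Coarsest stable partition (strong bisimilarity classes):
  B0 = {p0, p2}
  B1 = {p1}
  B2 = {q0, q1, q2}
p0 ∈ B0, q0 ∈ B2 → different blocks

not bisimilar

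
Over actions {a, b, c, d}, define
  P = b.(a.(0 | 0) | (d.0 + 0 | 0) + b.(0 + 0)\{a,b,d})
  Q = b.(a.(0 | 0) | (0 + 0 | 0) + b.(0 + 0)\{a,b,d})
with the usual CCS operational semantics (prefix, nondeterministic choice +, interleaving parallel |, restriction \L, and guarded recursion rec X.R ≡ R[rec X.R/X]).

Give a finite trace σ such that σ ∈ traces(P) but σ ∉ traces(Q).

P's transition system — 6 states:
  s0 = b.(a.(0 | 0) | (d.0 + 0 | 0) + b.(0 + 0)\{a,b,d}) → =b=> s1
  s1 = a.(0 | 0) | (d.0 + 0 | 0) + b.(0 + 0)\{a,b,d} → =a=> s2, =b=> s3, =d=> s4
  s2 = 0 | 0 | (d.0 + 0 | 0) → =d=> s5
  s3 = (0 + 0)\{a,b,d} → deadlocked
  s4 = a.(0 | 0) | 0 → =a=> s5
  s5 = 0 | 0 | 0 → deadlocked
Q's transition system — 4 states:
  t0 = b.(a.(0 | 0) | (0 + 0 | 0) + b.(0 + 0)\{a,b,d}) → =b=> t1
  t1 = a.(0 | 0) | (0 + 0 | 0) + b.(0 + 0)\{a,b,d} → =a=> t2, =b=> t3
  t2 = 0 | 0 | (0 + 0 | 0) → deadlocked
  t3 = (0 + 0)\{a,b,d} → deadlocked
Trace ⟨bd⟩ through P, begin at {s0}:
  [1] b ⇒ {s1}
  [2] d ⇒ {s4}
  ✓ P
Trace ⟨bd⟩ through Q, begin at {t0}:
  [1] b ⇒ {t1}
  [2] d ⇒ ∅ (Q stuck)

bd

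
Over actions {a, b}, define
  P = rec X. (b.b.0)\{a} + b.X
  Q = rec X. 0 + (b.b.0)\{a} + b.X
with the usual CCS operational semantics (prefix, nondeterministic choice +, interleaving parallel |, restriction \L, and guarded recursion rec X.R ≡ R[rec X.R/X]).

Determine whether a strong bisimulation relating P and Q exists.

bisimilar

P's transition system — 3 states:
  p0 = rec X. (b.b.0)\{a} + b.X → —b→ p0, —b→ p1
  p1 = (b.0)\{a} → —b→ p2
  p2 = 0\{a} → deadlocked
Q's transition system — 3 states:
  q0 = rec X. 0 + (b.b.0)\{a} + b.X → —b→ q0, —b→ q1
  q1 = (b.0)\{a} → —b→ q2
  q2 = 0\{a} → deadlocked
Partition-refinement fixed point:
  B0 = {p0, q0}
  B1 = {p1, q1}
  B2 = {p2, q2}
p0 ∈ B0, q0 ∈ B0 → same block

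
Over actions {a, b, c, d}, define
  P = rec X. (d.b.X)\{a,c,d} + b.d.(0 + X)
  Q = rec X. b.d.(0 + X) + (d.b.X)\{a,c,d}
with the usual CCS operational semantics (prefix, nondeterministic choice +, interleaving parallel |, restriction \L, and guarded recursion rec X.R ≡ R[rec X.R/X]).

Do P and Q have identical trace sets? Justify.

Reachable graph of P (3 states):
  s0 = rec X. (d.b.X)\{a,c,d} + b.d.(0 + X) ⊢ —b→ s1
  s1 = d.(0 + (rec X. (d.b.X)\{a,c,d} + b.d.(0 + X))) ⊢ —d→ s2
  s2 = 0 + (rec X. (d.b.X)\{a,c,d} + b.d.(0 + X)) ⊢ —b→ s1
Reachable graph of Q (3 states):
  t0 = rec X. b.d.(0 + X) + (d.b.X)\{a,c,d} ⊢ —b→ t1
  t1 = d.(0 + (rec X. b.d.(0 + X) + (d.b.X)\{a,c,d})) ⊢ —d→ t2
  t2 = 0 + (rec X. b.d.(0 + X) + (d.b.X)\{a,c,d}) ⊢ —b→ t1
Partition-refinement fixed point:
  B0 = {s0, s2, t0, t2}
  B1 = {s1, t1}
s0 ∈ B0, t0 ∈ B0 → same block
Bisimilar ⇒ trace-equivalent.

traces(P) = traces(Q)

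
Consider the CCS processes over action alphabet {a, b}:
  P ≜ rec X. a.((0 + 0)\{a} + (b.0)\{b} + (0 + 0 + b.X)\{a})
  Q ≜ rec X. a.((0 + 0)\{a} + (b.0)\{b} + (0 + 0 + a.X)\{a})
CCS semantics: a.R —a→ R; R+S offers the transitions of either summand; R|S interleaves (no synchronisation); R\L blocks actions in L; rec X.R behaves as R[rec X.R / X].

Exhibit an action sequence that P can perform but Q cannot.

LTS(P): 3 reachable states
  m0 = rec X. a.((0 + 0)\{a} + (b.0)\{b} + (0 + 0 + b.X)\{a}) has moves ··a··> m1
  m1 = (0 + 0)\{a} + (b.0)\{b} + (0 + 0 + b.(rec X. a.((0 + 0)\{a} + (b.0)\{b} + (0 + 0 + b.X)\{a})))\{a} has moves ··b··> m2
  m2 = (rec X. a.((0 + 0)\{a} + (b.0)\{b} + (0 + 0 + b.X)\{a}))\{a} has moves ∅
LTS(Q): 2 reachable states
  n0 = rec X. a.((0 + 0)\{a} + (b.0)\{b} + (0 + 0 + a.X)\{a}) has moves ··a··> n1
  n1 = (0 + 0)\{a} + (b.0)\{b} + (0 + 0 + a.(rec X. a.((0 + 0)\{a} + (b.0)\{b} + (0 + 0 + a.X)\{a})))\{a} has moves ∅
Run σ = ⟨ab⟩ on P: start {m0}
  step 1 (a): {m1}
  step 2 (b): {m2}
  — P admits the full trace.
Run σ = ⟨ab⟩ on Q: start {n0}
  step 1 (a): {n1}
  step 2 (b): ∅ (Q stuck)

ab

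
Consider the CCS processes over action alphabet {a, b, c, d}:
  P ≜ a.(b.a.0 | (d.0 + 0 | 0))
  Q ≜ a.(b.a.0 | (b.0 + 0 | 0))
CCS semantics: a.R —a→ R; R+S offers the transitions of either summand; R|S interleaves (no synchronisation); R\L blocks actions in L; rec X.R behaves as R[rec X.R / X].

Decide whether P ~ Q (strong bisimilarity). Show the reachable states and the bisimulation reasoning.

NO

P's transition system — 7 states:
  p0 = a.(b.a.0 | (d.0 + 0 | 0)) :: ··a··> p1
  p1 = b.a.0 | (d.0 + 0 | 0) :: ··b··> p2, ··d··> p3
  p2 = a.0 | (d.0 + 0 | 0) :: ··a··> p4, ··d··> p5
  p3 = b.a.0 | 0 :: ··b··> p5
  p4 = 0 | (d.0 + 0 | 0) :: ··d··> p6
  p5 = a.0 | 0 :: ··a··> p6
  p6 = 0 | 0 :: (no moves)
Q's transition system — 7 states:
  q0 = a.(b.a.0 | (b.0 + 0 | 0)) :: ··a··> q1
  q1 = b.a.0 | (b.0 + 0 | 0) :: ··b··> q2, ··b··> q3
  q2 = a.0 | (b.0 + 0 | 0) :: ··a··> q4, ··b··> q5
  q3 = b.a.0 | 0 :: ··b··> q5
  q4 = 0 | (b.0 + 0 | 0) :: ··b··> q6
  q5 = a.0 | 0 :: ··a··> q6
  q6 = 0 | 0 :: (no moves)
Bisimilarity quotient blocks:
  B0 = {p0}
  B1 = {p1}
  B2 = {p2}
  B3 = {p4}
  B4 = {p6, q6}
  B5 = {p5, q5}
  B6 = {p3, q3}
  B7 = {q0}
  B8 = {q1}
  B9 = {q2}
  B10 = {q4}
p0 ∈ B0, q0 ∈ B7 → different blocks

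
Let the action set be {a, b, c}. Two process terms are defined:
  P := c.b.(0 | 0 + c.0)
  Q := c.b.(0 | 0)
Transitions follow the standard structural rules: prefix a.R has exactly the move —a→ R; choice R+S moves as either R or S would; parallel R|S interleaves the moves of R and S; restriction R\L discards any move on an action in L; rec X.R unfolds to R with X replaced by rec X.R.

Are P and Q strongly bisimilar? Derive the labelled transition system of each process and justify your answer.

P's transition system — 4 states:
  s0 = c.b.(0 | 0 + c.0) → —c→ s1
  s1 = b.(0 | 0 + c.0) → —b→ s2
  s2 = 0 | 0 + c.0 → —c→ s3
  s3 = 0 → stopped
Q's transition system — 3 states:
  t0 = c.b.(0 | 0) → —c→ t1
  t1 = b.(0 | 0) → —b→ t2
  t2 = 0 | 0 → stopped
Partition-refinement fixed point:
  B0 = {s0}
  B1 = {s1}
  B2 = {s2}
  B3 = {s3, t2}
  B4 = {t0}
  B5 = {t1}
s0 ∈ B0, t0 ∈ B4 → different blocks

not bisimilar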